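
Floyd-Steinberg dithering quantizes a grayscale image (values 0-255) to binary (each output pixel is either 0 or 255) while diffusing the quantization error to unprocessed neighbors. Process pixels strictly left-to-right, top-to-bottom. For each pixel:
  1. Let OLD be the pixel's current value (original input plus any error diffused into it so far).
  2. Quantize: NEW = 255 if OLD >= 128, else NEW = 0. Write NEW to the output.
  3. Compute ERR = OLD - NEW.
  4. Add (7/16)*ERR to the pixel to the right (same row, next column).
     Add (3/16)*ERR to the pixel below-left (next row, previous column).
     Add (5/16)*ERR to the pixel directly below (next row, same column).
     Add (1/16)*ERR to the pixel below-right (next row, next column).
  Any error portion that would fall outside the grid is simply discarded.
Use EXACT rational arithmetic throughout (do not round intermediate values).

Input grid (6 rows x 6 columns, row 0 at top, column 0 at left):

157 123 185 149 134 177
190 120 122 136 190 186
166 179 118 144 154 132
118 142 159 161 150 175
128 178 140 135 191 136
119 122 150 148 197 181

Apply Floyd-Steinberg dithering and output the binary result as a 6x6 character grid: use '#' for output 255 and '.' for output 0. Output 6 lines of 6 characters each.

Answer: #.##.#
#.#.##
##.#.#
.#.##.
.##.#.
#.#.##

Derivation:
(0,0): OLD=157 → NEW=255, ERR=-98
(0,1): OLD=641/8 → NEW=0, ERR=641/8
(0,2): OLD=28167/128 → NEW=255, ERR=-4473/128
(0,3): OLD=273841/2048 → NEW=255, ERR=-248399/2048
(0,4): OLD=2652119/32768 → NEW=0, ERR=2652119/32768
(0,5): OLD=111363809/524288 → NEW=255, ERR=-22329631/524288
(1,0): OLD=22323/128 → NEW=255, ERR=-10317/128
(1,1): OLD=99429/1024 → NEW=0, ERR=99429/1024
(1,2): OLD=4450761/32768 → NEW=255, ERR=-3905079/32768
(1,3): OLD=7726741/131072 → NEW=0, ERR=7726741/131072
(1,4): OLD=1891774751/8388608 → NEW=255, ERR=-247320289/8388608
(1,5): OLD=22125827369/134217728 → NEW=255, ERR=-12099693271/134217728
(2,0): OLD=2605351/16384 → NEW=255, ERR=-1572569/16384
(2,1): OLD=73383837/524288 → NEW=255, ERR=-60309603/524288
(2,2): OLD=398910743/8388608 → NEW=0, ERR=398910743/8388608
(2,3): OLD=11425312031/67108864 → NEW=255, ERR=-5687448289/67108864
(2,4): OLD=202915685597/2147483648 → NEW=0, ERR=202915685597/2147483648
(2,5): OLD=4924605808091/34359738368 → NEW=255, ERR=-3837127475749/34359738368
(3,0): OLD=557315895/8388608 → NEW=0, ERR=557315895/8388608
(3,1): OLD=9263468651/67108864 → NEW=255, ERR=-7849291669/67108864
(3,2): OLD=53477182001/536870912 → NEW=0, ERR=53477182001/536870912
(3,3): OLD=6830155454035/34359738368 → NEW=255, ERR=-1931577829805/34359738368
(3,4): OLD=35376113085555/274877906944 → NEW=255, ERR=-34717753185165/274877906944
(3,5): OLD=399121975873501/4398046511104 → NEW=0, ERR=399121975873501/4398046511104
(4,0): OLD=136183714265/1073741824 → NEW=0, ERR=136183714265/1073741824
(4,1): OLD=3775558907653/17179869184 → NEW=255, ERR=-605307734267/17179869184
(4,2): OLD=75790633080959/549755813888 → NEW=255, ERR=-64397099460481/549755813888
(4,3): OLD=428620750648347/8796093022208 → NEW=0, ERR=428620750648347/8796093022208
(4,4): OLD=26226612951590603/140737488355328 → NEW=255, ERR=-9661446579018037/140737488355328
(4,5): OLD=284698675117023149/2251799813685248 → NEW=0, ERR=284698675117023149/2251799813685248
(5,0): OLD=41789244864735/274877906944 → NEW=255, ERR=-28304621405985/274877906944
(5,1): OLD=456544174865103/8796093022208 → NEW=0, ERR=456544174865103/8796093022208
(5,2): OLD=10065304606258389/70368744177664 → NEW=255, ERR=-7878725159045931/70368744177664
(5,3): OLD=211783883051704183/2251799813685248 → NEW=0, ERR=211783883051704183/2251799813685248
(5,4): OLD=1096383425661679287/4503599627370496 → NEW=255, ERR=-52034479317797193/4503599627370496
(5,5): OLD=15216003626282030371/72057594037927936 → NEW=255, ERR=-3158682853389593309/72057594037927936
Row 0: #.##.#
Row 1: #.#.##
Row 2: ##.#.#
Row 3: .#.##.
Row 4: .##.#.
Row 5: #.#.##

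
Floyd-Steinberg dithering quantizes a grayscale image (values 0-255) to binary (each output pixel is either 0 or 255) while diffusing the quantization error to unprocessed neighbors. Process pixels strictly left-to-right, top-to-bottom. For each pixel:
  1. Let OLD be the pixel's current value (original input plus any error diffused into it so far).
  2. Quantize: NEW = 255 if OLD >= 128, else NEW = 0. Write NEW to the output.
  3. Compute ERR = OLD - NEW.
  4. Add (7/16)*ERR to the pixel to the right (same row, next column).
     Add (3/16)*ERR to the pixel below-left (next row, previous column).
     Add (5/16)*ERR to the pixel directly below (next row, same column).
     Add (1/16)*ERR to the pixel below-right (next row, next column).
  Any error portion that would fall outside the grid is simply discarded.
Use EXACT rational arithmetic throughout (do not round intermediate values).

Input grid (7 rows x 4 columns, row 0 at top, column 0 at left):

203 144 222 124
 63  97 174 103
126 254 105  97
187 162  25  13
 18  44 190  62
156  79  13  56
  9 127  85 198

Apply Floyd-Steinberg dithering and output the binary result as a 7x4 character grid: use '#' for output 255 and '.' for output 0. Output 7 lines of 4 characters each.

Answer: #.##
.#..
###.
#...
..#.
#...
.#.#

Derivation:
(0,0): OLD=203 → NEW=255, ERR=-52
(0,1): OLD=485/4 → NEW=0, ERR=485/4
(0,2): OLD=17603/64 → NEW=255, ERR=1283/64
(0,3): OLD=135957/1024 → NEW=255, ERR=-125163/1024
(1,0): OLD=4447/64 → NEW=0, ERR=4447/64
(1,1): OLD=84889/512 → NEW=255, ERR=-45671/512
(1,2): OLD=2062733/16384 → NEW=0, ERR=2062733/16384
(1,3): OLD=31755371/262144 → NEW=0, ERR=31755371/262144
(2,0): OLD=1073059/8192 → NEW=255, ERR=-1015901/8192
(2,1): OLD=52381233/262144 → NEW=255, ERR=-14465487/262144
(2,2): OLD=72005589/524288 → NEW=255, ERR=-61687851/524288
(2,3): OLD=765441185/8388608 → NEW=0, ERR=765441185/8388608
(3,0): OLD=578394227/4194304 → NEW=255, ERR=-491153293/4194304
(3,1): OLD=4275674221/67108864 → NEW=0, ERR=4275674221/67108864
(3,2): OLD=31960464275/1073741824 → NEW=0, ERR=31960464275/1073741824
(3,3): OLD=810607188869/17179869184 → NEW=0, ERR=810607188869/17179869184
(4,0): OLD=-7137887945/1073741824 → NEW=0, ERR=-7137887945/1073741824
(4,1): OLD=509074557989/8589934592 → NEW=0, ERR=509074557989/8589934592
(4,2): OLD=65437077440389/274877906944 → NEW=255, ERR=-4656788830331/274877906944
(4,3): OLD=313111815840051/4398046511104 → NEW=0, ERR=313111815840051/4398046511104
(5,0): OLD=22682184897799/137438953472 → NEW=255, ERR=-12364748237561/137438953472
(5,1): OLD=239993462524689/4398046511104 → NEW=0, ERR=239993462524689/4398046511104
(5,2): OLD=106943325836453/2199023255552 → NEW=0, ERR=106943325836453/2199023255552
(5,3): OLD=6928906693574485/70368744177664 → NEW=0, ERR=6928906693574485/70368744177664
(6,0): OLD=-625060632836717/70368744177664 → NEW=0, ERR=-625060632836717/70368744177664
(6,1): OLD=161749148923799605/1125899906842624 → NEW=255, ERR=-125355327321069515/1125899906842624
(6,2): OLD=1321537343897697379/18014398509481984 → NEW=0, ERR=1321537343897697379/18014398509481984
(6,3): OLD=76065456178350370741/288230376151711744 → NEW=255, ERR=2566710259663876021/288230376151711744
Row 0: #.##
Row 1: .#..
Row 2: ###.
Row 3: #...
Row 4: ..#.
Row 5: #...
Row 6: .#.#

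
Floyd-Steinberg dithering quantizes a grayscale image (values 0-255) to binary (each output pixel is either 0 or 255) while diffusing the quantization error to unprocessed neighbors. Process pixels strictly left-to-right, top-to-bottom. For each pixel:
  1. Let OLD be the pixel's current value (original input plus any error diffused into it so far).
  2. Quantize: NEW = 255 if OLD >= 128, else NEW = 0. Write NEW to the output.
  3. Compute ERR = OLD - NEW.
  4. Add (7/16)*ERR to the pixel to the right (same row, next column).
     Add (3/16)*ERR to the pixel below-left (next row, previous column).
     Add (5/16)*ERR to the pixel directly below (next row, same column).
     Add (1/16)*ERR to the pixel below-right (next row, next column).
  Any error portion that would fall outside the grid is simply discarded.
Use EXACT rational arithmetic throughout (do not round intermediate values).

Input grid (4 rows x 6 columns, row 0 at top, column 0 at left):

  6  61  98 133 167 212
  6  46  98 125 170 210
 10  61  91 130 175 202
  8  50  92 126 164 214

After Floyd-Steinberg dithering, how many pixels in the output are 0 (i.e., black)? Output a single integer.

(0,0): OLD=6 → NEW=0, ERR=6
(0,1): OLD=509/8 → NEW=0, ERR=509/8
(0,2): OLD=16107/128 → NEW=0, ERR=16107/128
(0,3): OLD=385133/2048 → NEW=255, ERR=-137107/2048
(0,4): OLD=4512507/32768 → NEW=255, ERR=-3843333/32768
(0,5): OLD=84245725/524288 → NEW=255, ERR=-49447715/524288
(1,0): OLD=2535/128 → NEW=0, ERR=2535/128
(1,1): OLD=100881/1024 → NEW=0, ERR=100881/1024
(1,2): OLD=5631141/32768 → NEW=255, ERR=-2724699/32768
(1,3): OLD=7021985/131072 → NEW=0, ERR=7021985/131072
(1,4): OLD=1131769763/8388608 → NEW=255, ERR=-1007325277/8388608
(1,5): OLD=16194735493/134217728 → NEW=0, ERR=16194735493/134217728
(2,0): OLD=567883/16384 → NEW=0, ERR=567883/16384
(2,1): OLD=48547753/524288 → NEW=0, ERR=48547753/524288
(2,2): OLD=1021136571/8388608 → NEW=0, ERR=1021136571/8388608
(2,3): OLD=11561898531/67108864 → NEW=255, ERR=-5550861789/67108864
(2,4): OLD=273286270313/2147483648 → NEW=0, ERR=273286270313/2147483648
(2,5): OLD=9891374611055/34359738368 → NEW=255, ERR=1129641327215/34359738368
(3,0): OLD=303613403/8388608 → NEW=0, ERR=303613403/8388608
(3,1): OLD=8037083135/67108864 → NEW=0, ERR=8037083135/67108864
(3,2): OLD=92725409805/536870912 → NEW=255, ERR=-44176672755/536870912
(3,3): OLD=3285512084103/34359738368 → NEW=0, ERR=3285512084103/34359738368
(3,4): OLD=67784161218535/274877906944 → NEW=255, ERR=-2309705052185/274877906944
(3,5): OLD=1005180313699625/4398046511104 → NEW=255, ERR=-116321546631895/4398046511104
Output grid:
  Row 0: ...###  (3 black, running=3)
  Row 1: ..#.#.  (4 black, running=7)
  Row 2: ...#.#  (4 black, running=11)
  Row 3: ..#.##  (3 black, running=14)

Answer: 14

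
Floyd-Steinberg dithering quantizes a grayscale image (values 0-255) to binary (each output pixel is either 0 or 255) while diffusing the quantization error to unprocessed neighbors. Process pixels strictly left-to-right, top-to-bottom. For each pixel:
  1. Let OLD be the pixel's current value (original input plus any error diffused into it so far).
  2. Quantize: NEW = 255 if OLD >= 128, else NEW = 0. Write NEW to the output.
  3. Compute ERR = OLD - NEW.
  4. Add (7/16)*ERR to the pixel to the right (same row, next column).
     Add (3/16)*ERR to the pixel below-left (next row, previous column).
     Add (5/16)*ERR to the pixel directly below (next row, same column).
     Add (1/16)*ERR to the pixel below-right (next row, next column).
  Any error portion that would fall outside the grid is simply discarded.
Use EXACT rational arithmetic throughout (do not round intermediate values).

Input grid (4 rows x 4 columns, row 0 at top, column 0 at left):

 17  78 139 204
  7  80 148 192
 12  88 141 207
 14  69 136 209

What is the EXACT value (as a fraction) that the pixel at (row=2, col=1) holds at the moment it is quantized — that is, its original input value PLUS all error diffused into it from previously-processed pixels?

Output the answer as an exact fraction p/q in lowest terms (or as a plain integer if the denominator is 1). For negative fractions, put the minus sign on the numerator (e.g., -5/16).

Answer: 128409819/1048576

Derivation:
(0,0): OLD=17 → NEW=0, ERR=17
(0,1): OLD=1367/16 → NEW=0, ERR=1367/16
(0,2): OLD=45153/256 → NEW=255, ERR=-20127/256
(0,3): OLD=694695/4096 → NEW=255, ERR=-349785/4096
(1,0): OLD=7253/256 → NEW=0, ERR=7253/256
(1,1): OLD=215891/2048 → NEW=0, ERR=215891/2048
(1,2): OLD=10412239/65536 → NEW=255, ERR=-6299441/65536
(1,3): OLD=124095193/1048576 → NEW=0, ERR=124095193/1048576
(2,0): OLD=1331009/32768 → NEW=0, ERR=1331009/32768
(2,1): OLD=128409819/1048576 → NEW=0, ERR=128409819/1048576
Target (2,1): original=88, with diffused error = 128409819/1048576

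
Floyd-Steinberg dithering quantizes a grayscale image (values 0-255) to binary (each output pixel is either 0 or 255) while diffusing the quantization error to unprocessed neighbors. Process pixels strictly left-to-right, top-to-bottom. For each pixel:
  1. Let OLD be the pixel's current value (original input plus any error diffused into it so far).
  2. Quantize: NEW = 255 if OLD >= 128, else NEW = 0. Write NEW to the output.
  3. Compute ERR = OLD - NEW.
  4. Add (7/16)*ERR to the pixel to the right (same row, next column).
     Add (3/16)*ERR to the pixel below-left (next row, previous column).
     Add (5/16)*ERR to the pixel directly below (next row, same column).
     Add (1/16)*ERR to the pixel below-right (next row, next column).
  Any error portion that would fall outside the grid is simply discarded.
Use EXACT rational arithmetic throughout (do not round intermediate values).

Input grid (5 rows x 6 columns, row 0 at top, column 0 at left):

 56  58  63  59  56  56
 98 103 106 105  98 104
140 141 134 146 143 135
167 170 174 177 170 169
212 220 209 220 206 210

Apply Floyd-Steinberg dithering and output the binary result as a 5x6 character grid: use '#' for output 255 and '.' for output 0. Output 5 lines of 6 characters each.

Answer: ......
#.##.#
.#.#.#
###.##
#.####

Derivation:
(0,0): OLD=56 → NEW=0, ERR=56
(0,1): OLD=165/2 → NEW=0, ERR=165/2
(0,2): OLD=3171/32 → NEW=0, ERR=3171/32
(0,3): OLD=52405/512 → NEW=0, ERR=52405/512
(0,4): OLD=825587/8192 → NEW=0, ERR=825587/8192
(0,5): OLD=13119141/131072 → NEW=0, ERR=13119141/131072
(1,0): OLD=4191/32 → NEW=255, ERR=-3969/32
(1,1): OLD=24729/256 → NEW=0, ERR=24729/256
(1,2): OLD=1667693/8192 → NEW=255, ERR=-421267/8192
(1,3): OLD=4573657/32768 → NEW=255, ERR=-3782183/32768
(1,4): OLD=218439835/2097152 → NEW=0, ERR=218439835/2097152
(1,5): OLD=6279621325/33554432 → NEW=255, ERR=-2276758835/33554432
(2,0): OLD=488867/4096 → NEW=0, ERR=488867/4096
(2,1): OLD=27002065/131072 → NEW=255, ERR=-6421295/131072
(2,2): OLD=169642995/2097152 → NEW=0, ERR=169642995/2097152
(2,3): OLD=2711812315/16777216 → NEW=255, ERR=-1566377765/16777216
(2,4): OLD=61615206609/536870912 → NEW=0, ERR=61615206609/536870912
(2,5): OLD=1464727507143/8589934592 → NEW=255, ERR=-725705813817/8589934592
(3,0): OLD=409179219/2097152 → NEW=255, ERR=-125594541/2097152
(3,1): OLD=2535308471/16777216 → NEW=255, ERR=-1742881609/16777216
(3,2): OLD=17886129413/134217728 → NEW=255, ERR=-16339391227/134217728
(3,3): OLD=1040569252575/8589934592 → NEW=0, ERR=1040569252575/8589934592
(3,4): OLD=16299360264927/68719476736 → NEW=255, ERR=-1224106302753/68719476736
(3,5): OLD=156107234868145/1099511627776 → NEW=255, ERR=-124268230214735/1099511627776
(4,0): OLD=46655890205/268435456 → NEW=255, ERR=-21795151075/268435456
(4,1): OLD=538783770265/4294967296 → NEW=0, ERR=538783770265/4294967296
(4,2): OLD=33268461240635/137438953472 → NEW=255, ERR=-1778471894725/137438953472
(4,3): OLD=530505178731399/2199023255552 → NEW=255, ERR=-30245751434361/2199023255552
(4,4): OLD=6361179729189175/35184372088832 → NEW=255, ERR=-2610835153462985/35184372088832
(4,5): OLD=79433984882867489/562949953421312 → NEW=255, ERR=-64118253239567071/562949953421312
Row 0: ......
Row 1: #.##.#
Row 2: .#.#.#
Row 3: ###.##
Row 4: #.####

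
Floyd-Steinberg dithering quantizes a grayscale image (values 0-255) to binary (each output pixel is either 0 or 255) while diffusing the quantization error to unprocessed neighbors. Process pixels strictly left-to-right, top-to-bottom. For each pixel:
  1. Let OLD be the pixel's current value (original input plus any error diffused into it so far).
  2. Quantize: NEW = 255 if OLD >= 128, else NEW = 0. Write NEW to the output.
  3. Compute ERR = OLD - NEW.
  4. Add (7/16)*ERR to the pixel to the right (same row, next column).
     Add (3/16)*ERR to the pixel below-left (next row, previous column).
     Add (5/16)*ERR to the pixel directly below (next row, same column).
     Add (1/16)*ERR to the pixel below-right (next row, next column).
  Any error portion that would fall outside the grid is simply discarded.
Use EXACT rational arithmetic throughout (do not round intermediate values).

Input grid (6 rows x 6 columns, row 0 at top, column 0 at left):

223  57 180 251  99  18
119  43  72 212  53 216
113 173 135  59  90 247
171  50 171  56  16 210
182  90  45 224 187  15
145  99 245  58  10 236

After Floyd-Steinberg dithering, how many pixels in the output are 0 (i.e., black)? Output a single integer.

(0,0): OLD=223 → NEW=255, ERR=-32
(0,1): OLD=43 → NEW=0, ERR=43
(0,2): OLD=3181/16 → NEW=255, ERR=-899/16
(0,3): OLD=57963/256 → NEW=255, ERR=-7317/256
(0,4): OLD=354285/4096 → NEW=0, ERR=354285/4096
(0,5): OLD=3659643/65536 → NEW=0, ERR=3659643/65536
(1,0): OLD=1873/16 → NEW=0, ERR=1873/16
(1,1): OLD=12175/128 → NEW=0, ERR=12175/128
(1,2): OLD=382499/4096 → NEW=0, ERR=382499/4096
(1,3): OLD=4204619/16384 → NEW=255, ERR=26699/16384
(1,4): OLD=93770677/1048576 → NEW=0, ERR=93770677/1048576
(1,5): OLD=4663741795/16777216 → NEW=255, ERR=385551715/16777216
(2,0): OLD=342869/2048 → NEW=255, ERR=-179371/2048
(2,1): OLD=12401519/65536 → NEW=255, ERR=-4310161/65536
(2,2): OLD=148540541/1048576 → NEW=255, ERR=-118846339/1048576
(2,3): OLD=272853413/8388608 → NEW=0, ERR=272853413/8388608
(2,4): OLD=36664787903/268435456 → NEW=255, ERR=-31786253377/268435456
(2,5): OLD=893202578985/4294967296 → NEW=255, ERR=-202014081495/4294967296
(3,0): OLD=137676653/1048576 → NEW=255, ERR=-129710227/1048576
(3,1): OLD=-431150319/8388608 → NEW=0, ERR=-431150319/8388608
(3,2): OLD=7723092663/67108864 → NEW=0, ERR=7723092663/67108864
(3,3): OLD=374637886305/4294967296 → NEW=0, ERR=374637886305/4294967296
(3,4): OLD=356367632361/34359738368 → NEW=0, ERR=356367632361/34359738368
(3,5): OLD=105794090650951/549755813888 → NEW=255, ERR=-34393641890489/549755813888
(4,0): OLD=17945766459/134217728 → NEW=255, ERR=-16279754181/134217728
(4,1): OLD=74558870455/2147483648 → NEW=0, ERR=74558870455/2147483648
(4,2): OLD=7510754987237/68719476736 → NEW=0, ERR=7510754987237/68719476736
(4,3): OLD=338883573117961/1099511627776 → NEW=255, ERR=58508108035081/1099511627776
(4,4): OLD=3645859815280265/17592186044416 → NEW=255, ERR=-840147626045815/17592186044416
(4,5): OLD=-6979431206370273/281474976710656 → NEW=0, ERR=-6979431206370273/281474976710656
(5,0): OLD=3903458340245/34359738368 → NEW=0, ERR=3903458340245/34359738368
(5,1): OLD=189626518007093/1099511627776 → NEW=255, ERR=-90748947075787/1099511627776
(5,2): OLD=2244700908054287/8796093022208 → NEW=255, ERR=1697187391247/8796093022208
(5,3): OLD=20432268314097213/281474976710656 → NEW=0, ERR=20432268314097213/281474976710656
(5,4): OLD=14361230803323771/562949953421312 → NEW=0, ERR=14361230803323771/562949953421312
(5,5): OLD=2129548603644971699/9007199254740992 → NEW=255, ERR=-167287206313981261/9007199254740992
Output grid:
  Row 0: #.##..  (3 black, running=3)
  Row 1: ...#.#  (4 black, running=7)
  Row 2: ###.##  (1 black, running=8)
  Row 3: #....#  (4 black, running=12)
  Row 4: #..##.  (3 black, running=15)
  Row 5: .##..#  (3 black, running=18)

Answer: 18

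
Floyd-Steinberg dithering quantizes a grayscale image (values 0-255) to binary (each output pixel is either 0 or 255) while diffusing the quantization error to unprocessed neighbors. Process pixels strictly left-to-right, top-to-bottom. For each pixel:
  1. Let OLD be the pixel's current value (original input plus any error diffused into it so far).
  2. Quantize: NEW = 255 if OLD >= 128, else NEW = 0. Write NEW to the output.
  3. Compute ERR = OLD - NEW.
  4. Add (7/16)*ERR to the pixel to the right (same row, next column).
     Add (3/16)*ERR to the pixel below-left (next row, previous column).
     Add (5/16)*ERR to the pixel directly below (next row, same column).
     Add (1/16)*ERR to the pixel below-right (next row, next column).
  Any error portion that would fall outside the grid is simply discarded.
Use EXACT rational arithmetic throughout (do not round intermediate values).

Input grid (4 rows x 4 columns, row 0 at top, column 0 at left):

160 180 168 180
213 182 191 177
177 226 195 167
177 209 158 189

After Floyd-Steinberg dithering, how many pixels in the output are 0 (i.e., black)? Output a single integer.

Answer: 4

Derivation:
(0,0): OLD=160 → NEW=255, ERR=-95
(0,1): OLD=2215/16 → NEW=255, ERR=-1865/16
(0,2): OLD=29953/256 → NEW=0, ERR=29953/256
(0,3): OLD=946951/4096 → NEW=255, ERR=-97529/4096
(1,0): OLD=41333/256 → NEW=255, ERR=-23947/256
(1,1): OLD=247091/2048 → NEW=0, ERR=247091/2048
(1,2): OLD=17602863/65536 → NEW=255, ERR=891183/65536
(1,3): OLD=191701881/1048576 → NEW=255, ERR=-75684999/1048576
(2,0): OLD=5583329/32768 → NEW=255, ERR=-2772511/32768
(2,1): OLD=234240699/1048576 → NEW=255, ERR=-33146181/1048576
(2,2): OLD=376285511/2097152 → NEW=255, ERR=-158488249/2097152
(2,3): OLD=3765840267/33554432 → NEW=0, ERR=3765840267/33554432
(3,0): OLD=2426526929/16777216 → NEW=255, ERR=-1851663151/16777216
(3,1): OLD=35266430159/268435456 → NEW=255, ERR=-33184611121/268435456
(3,2): OLD=426774819633/4294967296 → NEW=0, ERR=426774819633/4294967296
(3,3): OLD=18060958677463/68719476736 → NEW=255, ERR=537492109783/68719476736
Output grid:
  Row 0: ##.#  (1 black, running=1)
  Row 1: #.##  (1 black, running=2)
  Row 2: ###.  (1 black, running=3)
  Row 3: ##.#  (1 black, running=4)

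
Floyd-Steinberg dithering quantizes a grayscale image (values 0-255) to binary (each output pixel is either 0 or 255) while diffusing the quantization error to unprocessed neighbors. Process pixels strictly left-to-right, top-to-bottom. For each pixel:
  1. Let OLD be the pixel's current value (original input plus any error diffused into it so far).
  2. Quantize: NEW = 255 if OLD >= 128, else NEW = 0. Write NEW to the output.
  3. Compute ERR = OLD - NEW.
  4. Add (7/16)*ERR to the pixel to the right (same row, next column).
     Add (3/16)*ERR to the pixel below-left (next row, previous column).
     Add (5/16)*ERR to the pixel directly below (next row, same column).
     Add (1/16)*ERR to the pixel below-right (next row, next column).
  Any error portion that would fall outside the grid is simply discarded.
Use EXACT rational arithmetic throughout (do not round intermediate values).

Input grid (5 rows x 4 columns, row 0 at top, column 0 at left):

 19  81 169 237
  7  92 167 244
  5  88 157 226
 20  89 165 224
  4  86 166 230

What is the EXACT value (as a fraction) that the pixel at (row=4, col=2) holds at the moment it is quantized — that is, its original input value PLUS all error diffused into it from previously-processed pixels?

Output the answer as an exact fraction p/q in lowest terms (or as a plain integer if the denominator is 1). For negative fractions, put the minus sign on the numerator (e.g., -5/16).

Answer: 219076250061301/1099511627776

Derivation:
(0,0): OLD=19 → NEW=0, ERR=19
(0,1): OLD=1429/16 → NEW=0, ERR=1429/16
(0,2): OLD=53267/256 → NEW=255, ERR=-12013/256
(0,3): OLD=886661/4096 → NEW=255, ERR=-157819/4096
(1,0): OLD=7599/256 → NEW=0, ERR=7599/256
(1,1): OLD=256585/2048 → NEW=0, ERR=256585/2048
(1,2): OLD=13468029/65536 → NEW=255, ERR=-3243651/65536
(1,3): OLD=217446139/1048576 → NEW=255, ERR=-49940741/1048576
(2,0): OLD=1237555/32768 → NEW=0, ERR=1237555/32768
(2,1): OLD=142868449/1048576 → NEW=255, ERR=-124518431/1048576
(2,2): OLD=185556389/2097152 → NEW=0, ERR=185556389/2097152
(2,3): OLD=8278992113/33554432 → NEW=255, ERR=-277388047/33554432
(3,0): OLD=159997827/16777216 → NEW=0, ERR=159997827/16777216
(3,1): OLD=20136247389/268435456 → NEW=0, ERR=20136247389/268435456
(3,2): OLD=929845393059/4294967296 → NEW=255, ERR=-165371267421/4294967296
(3,3): OLD=14438055051509/68719476736 → NEW=255, ERR=-3085411516171/68719476736
(4,0): OLD=90388437511/4294967296 → NEW=0, ERR=90388437511/4294967296
(4,1): OLD=3849169747221/34359738368 → NEW=0, ERR=3849169747221/34359738368
(4,2): OLD=219076250061301/1099511627776 → NEW=255, ERR=-61299215021579/1099511627776
Target (4,2): original=166, with diffused error = 219076250061301/1099511627776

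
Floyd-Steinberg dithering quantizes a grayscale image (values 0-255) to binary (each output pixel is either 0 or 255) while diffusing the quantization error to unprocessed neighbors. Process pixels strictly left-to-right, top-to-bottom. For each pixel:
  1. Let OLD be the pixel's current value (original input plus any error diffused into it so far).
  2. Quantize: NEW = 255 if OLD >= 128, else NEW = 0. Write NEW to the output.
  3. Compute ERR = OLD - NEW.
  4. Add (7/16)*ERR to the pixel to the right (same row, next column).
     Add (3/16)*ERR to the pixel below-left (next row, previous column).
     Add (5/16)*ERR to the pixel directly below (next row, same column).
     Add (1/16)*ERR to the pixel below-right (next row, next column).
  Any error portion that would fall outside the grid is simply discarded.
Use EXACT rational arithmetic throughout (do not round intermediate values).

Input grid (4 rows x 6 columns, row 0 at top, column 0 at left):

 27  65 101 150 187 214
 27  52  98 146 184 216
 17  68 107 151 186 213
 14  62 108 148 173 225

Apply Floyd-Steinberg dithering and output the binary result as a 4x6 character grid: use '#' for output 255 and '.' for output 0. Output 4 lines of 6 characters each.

(0,0): OLD=27 → NEW=0, ERR=27
(0,1): OLD=1229/16 → NEW=0, ERR=1229/16
(0,2): OLD=34459/256 → NEW=255, ERR=-30821/256
(0,3): OLD=398653/4096 → NEW=0, ERR=398653/4096
(0,4): OLD=15045803/65536 → NEW=255, ERR=-1665877/65536
(0,5): OLD=212734125/1048576 → NEW=255, ERR=-54652755/1048576
(1,0): OLD=12759/256 → NEW=0, ERR=12759/256
(1,1): OLD=157537/2048 → NEW=0, ERR=157537/2048
(1,2): OLD=7672949/65536 → NEW=0, ERR=7672949/65536
(1,3): OLD=56451793/262144 → NEW=255, ERR=-10394927/262144
(1,4): OLD=2600776531/16777216 → NEW=255, ERR=-1677413549/16777216
(1,5): OLD=41441478741/268435456 → NEW=255, ERR=-27009562539/268435456
(2,0): OLD=1540027/32768 → NEW=0, ERR=1540027/32768
(2,1): OLD=144354617/1048576 → NEW=255, ERR=-123032263/1048576
(2,2): OLD=1503692011/16777216 → NEW=0, ERR=1503692011/16777216
(2,3): OLD=22332627795/134217728 → NEW=255, ERR=-11892892845/134217728
(2,4): OLD=406497240441/4294967296 → NEW=0, ERR=406497240441/4294967296
(2,5): OLD=14892546356191/68719476736 → NEW=255, ERR=-2630920211489/68719476736
(3,0): OLD=112188555/16777216 → NEW=0, ERR=112188555/16777216
(3,1): OLD=6442653487/134217728 → NEW=0, ERR=6442653487/134217728
(3,2): OLD=142873840317/1073741824 → NEW=255, ERR=-130930324803/1073741824
(3,3): OLD=6206007483383/68719476736 → NEW=0, ERR=6206007483383/68719476736
(3,4): OLD=126097710726551/549755813888 → NEW=255, ERR=-14090021814889/549755813888
(3,5): OLD=1827285615609465/8796093022208 → NEW=255, ERR=-415718105053575/8796093022208
Row 0: ..#.##
Row 1: ...###
Row 2: .#.#.#
Row 3: ..#.##

Answer: ..#.##
...###
.#.#.#
..#.##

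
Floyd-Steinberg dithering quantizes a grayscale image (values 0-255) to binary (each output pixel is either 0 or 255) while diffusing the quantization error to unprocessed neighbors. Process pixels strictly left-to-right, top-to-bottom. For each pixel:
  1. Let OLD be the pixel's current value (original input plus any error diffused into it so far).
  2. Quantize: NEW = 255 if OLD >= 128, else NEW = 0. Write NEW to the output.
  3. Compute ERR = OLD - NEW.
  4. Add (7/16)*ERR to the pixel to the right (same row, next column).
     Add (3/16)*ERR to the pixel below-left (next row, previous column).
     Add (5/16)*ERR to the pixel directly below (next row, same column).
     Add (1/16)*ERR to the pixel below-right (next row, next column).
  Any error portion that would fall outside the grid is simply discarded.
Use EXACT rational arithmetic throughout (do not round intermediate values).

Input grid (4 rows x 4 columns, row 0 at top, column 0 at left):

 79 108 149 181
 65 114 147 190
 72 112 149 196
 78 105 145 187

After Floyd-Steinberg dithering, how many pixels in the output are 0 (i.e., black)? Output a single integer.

(0,0): OLD=79 → NEW=0, ERR=79
(0,1): OLD=2281/16 → NEW=255, ERR=-1799/16
(0,2): OLD=25551/256 → NEW=0, ERR=25551/256
(0,3): OLD=920233/4096 → NEW=255, ERR=-124247/4096
(1,0): OLD=17563/256 → NEW=0, ERR=17563/256
(1,1): OLD=271421/2048 → NEW=255, ERR=-250819/2048
(1,2): OLD=7333121/65536 → NEW=0, ERR=7333121/65536
(1,3): OLD=247162583/1048576 → NEW=255, ERR=-20224297/1048576
(2,0): OLD=2309359/32768 → NEW=0, ERR=2309359/32768
(2,1): OLD=136135989/1048576 → NEW=255, ERR=-131250891/1048576
(2,2): OLD=247325801/2097152 → NEW=0, ERR=247325801/2097152
(2,3): OLD=8340366181/33554432 → NEW=255, ERR=-216013979/33554432
(3,0): OLD=1284367615/16777216 → NEW=0, ERR=1284367615/16777216
(3,1): OLD=33794435937/268435456 → NEW=0, ERR=33794435937/268435456
(3,2): OLD=978835258527/4294967296 → NEW=255, ERR=-116381401953/4294967296
(3,3): OLD=12404146629849/68719476736 → NEW=255, ERR=-5119319937831/68719476736
Output grid:
  Row 0: .#.#  (2 black, running=2)
  Row 1: .#.#  (2 black, running=4)
  Row 2: .#.#  (2 black, running=6)
  Row 3: ..##  (2 black, running=8)

Answer: 8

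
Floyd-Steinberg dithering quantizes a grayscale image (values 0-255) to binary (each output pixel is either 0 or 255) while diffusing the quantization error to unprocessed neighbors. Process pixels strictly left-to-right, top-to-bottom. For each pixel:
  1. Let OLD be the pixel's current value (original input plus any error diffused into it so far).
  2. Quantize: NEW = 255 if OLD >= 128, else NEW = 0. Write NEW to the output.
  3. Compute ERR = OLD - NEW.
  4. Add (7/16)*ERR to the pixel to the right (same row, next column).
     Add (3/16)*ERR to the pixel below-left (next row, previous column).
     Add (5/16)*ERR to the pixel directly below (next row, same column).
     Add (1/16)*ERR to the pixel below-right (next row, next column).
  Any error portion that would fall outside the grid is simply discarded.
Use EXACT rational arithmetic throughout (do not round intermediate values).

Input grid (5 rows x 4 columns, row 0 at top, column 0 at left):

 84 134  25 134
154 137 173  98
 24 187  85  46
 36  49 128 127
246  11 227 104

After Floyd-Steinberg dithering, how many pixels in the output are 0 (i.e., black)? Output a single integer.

(0,0): OLD=84 → NEW=0, ERR=84
(0,1): OLD=683/4 → NEW=255, ERR=-337/4
(0,2): OLD=-759/64 → NEW=0, ERR=-759/64
(0,3): OLD=131903/1024 → NEW=255, ERR=-129217/1024
(1,0): OLD=10525/64 → NEW=255, ERR=-5795/64
(1,1): OLD=37931/512 → NEW=0, ERR=37931/512
(1,2): OLD=2830823/16384 → NEW=255, ERR=-1347097/16384
(1,3): OLD=5728769/262144 → NEW=0, ERR=5728769/262144
(2,0): OLD=78601/8192 → NEW=0, ERR=78601/8192
(2,1): OLD=50665491/262144 → NEW=255, ERR=-16181229/262144
(2,2): OLD=21510807/524288 → NEW=0, ERR=21510807/524288
(2,3): OLD=550632203/8388608 → NEW=0, ERR=550632203/8388608
(3,0): OLD=115027417/4194304 → NEW=0, ERR=115027417/4194304
(3,1): OLD=3355531015/67108864 → NEW=0, ERR=3355531015/67108864
(3,2): OLD=183767365305/1073741824 → NEW=255, ERR=-90036799815/1073741824
(3,3): OLD=1948044530319/17179869184 → NEW=0, ERR=1948044530319/17179869184
(4,0): OLD=283409275109/1073741824 → NEW=255, ERR=9605109989/1073741824
(4,1): OLD=141996715727/8589934592 → NEW=0, ERR=141996715727/8589934592
(4,2): OLD=63885444442063/274877906944 → NEW=255, ERR=-6208421828657/274877906944
(4,3): OLD=546732026027097/4398046511104 → NEW=0, ERR=546732026027097/4398046511104
Output grid:
  Row 0: .#.#  (2 black, running=2)
  Row 1: #.#.  (2 black, running=4)
  Row 2: .#..  (3 black, running=7)
  Row 3: ..#.  (3 black, running=10)
  Row 4: #.#.  (2 black, running=12)

Answer: 12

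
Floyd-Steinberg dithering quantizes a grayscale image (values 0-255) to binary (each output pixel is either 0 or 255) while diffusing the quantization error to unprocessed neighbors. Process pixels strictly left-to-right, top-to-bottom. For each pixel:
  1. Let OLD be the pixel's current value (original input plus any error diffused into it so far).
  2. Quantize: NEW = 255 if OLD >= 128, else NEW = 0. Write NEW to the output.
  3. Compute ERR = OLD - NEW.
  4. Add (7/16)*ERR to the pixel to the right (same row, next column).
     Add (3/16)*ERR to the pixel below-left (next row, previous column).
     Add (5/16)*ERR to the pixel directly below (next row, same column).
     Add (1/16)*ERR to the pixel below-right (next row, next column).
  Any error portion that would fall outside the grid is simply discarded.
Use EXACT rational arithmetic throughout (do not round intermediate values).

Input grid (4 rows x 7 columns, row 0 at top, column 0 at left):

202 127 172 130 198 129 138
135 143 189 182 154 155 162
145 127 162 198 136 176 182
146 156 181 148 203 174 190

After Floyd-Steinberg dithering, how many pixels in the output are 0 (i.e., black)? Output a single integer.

(0,0): OLD=202 → NEW=255, ERR=-53
(0,1): OLD=1661/16 → NEW=0, ERR=1661/16
(0,2): OLD=55659/256 → NEW=255, ERR=-9621/256
(0,3): OLD=465133/4096 → NEW=0, ERR=465133/4096
(0,4): OLD=16232059/65536 → NEW=255, ERR=-479621/65536
(0,5): OLD=131908957/1048576 → NEW=0, ERR=131908957/1048576
(0,6): OLD=3238618507/16777216 → NEW=255, ERR=-1039571573/16777216
(1,0): OLD=35303/256 → NEW=255, ERR=-29977/256
(1,1): OLD=233169/2048 → NEW=0, ERR=233169/2048
(1,2): OLD=16701605/65536 → NEW=255, ERR=-10075/65536
(1,3): OLD=56019777/262144 → NEW=255, ERR=-10826943/262144
(1,4): OLD=2756968099/16777216 → NEW=255, ERR=-1521221981/16777216
(1,5): OLD=19135080339/134217728 → NEW=255, ERR=-15090440301/134217728
(1,6): OLD=217560752445/2147483648 → NEW=0, ERR=217560752445/2147483648
(2,0): OLD=4251787/32768 → NEW=255, ERR=-4104053/32768
(2,1): OLD=105315113/1048576 → NEW=0, ERR=105315113/1048576
(2,2): OLD=3443767995/16777216 → NEW=255, ERR=-834422085/16777216
(2,3): OLD=19639199395/134217728 → NEW=255, ERR=-14586321245/134217728
(2,4): OLD=39144966227/1073741824 → NEW=0, ERR=39144966227/1073741824
(2,5): OLD=5846074099633/34359738368 → NEW=255, ERR=-2915659184207/34359738368
(2,6): OLD=93187651316711/549755813888 → NEW=255, ERR=-47000081224729/549755813888
(3,0): OLD=2108770395/16777216 → NEW=0, ERR=2108770395/16777216
(3,1): OLD=30228995775/134217728 → NEW=255, ERR=-3996524865/134217728
(3,2): OLD=148531676781/1073741824 → NEW=255, ERR=-125272488339/1073741824
(3,3): OLD=286573064075/4294967296 → NEW=0, ERR=286573064075/4294967296
(3,4): OLD=121430640612443/549755813888 → NEW=255, ERR=-18757091928997/549755813888
(3,5): OLD=522504893329345/4398046511104 → NEW=0, ERR=522504893329345/4398046511104
(3,6): OLD=14774388022493919/70368744177664 → NEW=255, ERR=-3169641742810401/70368744177664
Output grid:
  Row 0: #.#.#.#  (3 black, running=3)
  Row 1: #.####.  (2 black, running=5)
  Row 2: #.##.##  (2 black, running=7)
  Row 3: .##.#.#  (3 black, running=10)

Answer: 10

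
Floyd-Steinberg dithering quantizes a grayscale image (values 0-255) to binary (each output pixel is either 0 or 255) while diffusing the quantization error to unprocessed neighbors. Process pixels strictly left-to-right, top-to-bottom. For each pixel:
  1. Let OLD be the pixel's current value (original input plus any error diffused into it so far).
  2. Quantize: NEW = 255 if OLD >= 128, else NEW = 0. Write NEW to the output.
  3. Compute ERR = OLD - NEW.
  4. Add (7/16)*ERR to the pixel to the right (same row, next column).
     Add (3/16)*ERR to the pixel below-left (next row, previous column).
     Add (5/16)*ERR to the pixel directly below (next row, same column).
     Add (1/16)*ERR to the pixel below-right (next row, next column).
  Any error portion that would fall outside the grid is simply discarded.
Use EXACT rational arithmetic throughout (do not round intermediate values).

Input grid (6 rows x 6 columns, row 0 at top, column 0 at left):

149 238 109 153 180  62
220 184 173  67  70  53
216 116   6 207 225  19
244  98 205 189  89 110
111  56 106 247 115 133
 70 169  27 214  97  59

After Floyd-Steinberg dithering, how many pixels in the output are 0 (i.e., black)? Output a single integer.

Answer: 19

Derivation:
(0,0): OLD=149 → NEW=255, ERR=-106
(0,1): OLD=1533/8 → NEW=255, ERR=-507/8
(0,2): OLD=10403/128 → NEW=0, ERR=10403/128
(0,3): OLD=386165/2048 → NEW=255, ERR=-136075/2048
(0,4): OLD=4945715/32768 → NEW=255, ERR=-3410125/32768
(0,5): OLD=8634981/524288 → NEW=0, ERR=8634981/524288
(1,0): OLD=22399/128 → NEW=255, ERR=-10241/128
(1,1): OLD=141113/1024 → NEW=255, ERR=-120007/1024
(1,2): OLD=4282989/32768 → NEW=255, ERR=-4072851/32768
(1,3): OLD=-2958967/131072 → NEW=0, ERR=-2958967/131072
(1,4): OLD=222611227/8388608 → NEW=0, ERR=222611227/8388608
(1,5): OLD=8489624653/134217728 → NEW=0, ERR=8489624653/134217728
(2,0): OLD=2769283/16384 → NEW=255, ERR=-1408637/16384
(2,1): OLD=7055121/524288 → NEW=0, ERR=7055121/524288
(2,2): OLD=-323061773/8388608 → NEW=0, ERR=-323061773/8388608
(2,3): OLD=12099975835/67108864 → NEW=255, ERR=-5012784485/67108864
(2,4): OLD=453252627921/2147483648 → NEW=255, ERR=-94355702319/2147483648
(2,5): OLD=728503559111/34359738368 → NEW=0, ERR=728503559111/34359738368
(3,0): OLD=1842603795/8388608 → NEW=255, ERR=-296491245/8388608
(3,1): OLD=4975950423/67108864 → NEW=0, ERR=4975950423/67108864
(3,2): OLD=113945478997/536870912 → NEW=255, ERR=-22956603563/536870912
(3,3): OLD=4683389213343/34359738368 → NEW=255, ERR=-4078344070497/34359738368
(3,4): OLD=6225183889023/274877906944 → NEW=0, ERR=6225183889023/274877906944
(3,5): OLD=544424015912209/4398046511104 → NEW=0, ERR=544424015912209/4398046511104
(4,0): OLD=122253543933/1073741824 → NEW=0, ERR=122253543933/1073741824
(4,1): OLD=2040233014937/17179869184 → NEW=0, ERR=2040233014937/17179869184
(4,2): OLD=69803919746171/549755813888 → NEW=0, ERR=69803919746171/549755813888
(4,3): OLD=2348838430354439/8796093022208 → NEW=255, ERR=105834709691399/8796093022208
(4,4): OLD=20144171564372215/140737488355328 → NEW=255, ERR=-15743887966236425/140737488355328
(4,5): OLD=279577296153616225/2251799813685248 → NEW=0, ERR=279577296153616225/2251799813685248
(5,0): OLD=35142436045531/274877906944 → NEW=0, ERR=35142436045531/274877906944
(5,1): OLD=2576976681512715/8796093022208 → NEW=255, ERR=333972960849675/8796093022208
(5,2): OLD=6542069961978601/70368744177664 → NEW=0, ERR=6542069961978601/70368744177664
(5,3): OLD=552579055927965907/2251799813685248 → NEW=255, ERR=-21629896561772333/2251799813685248
(5,4): OLD=368712321468753923/4503599627370496 → NEW=0, ERR=368712321468753923/4503599627370496
(5,5): OLD=9124352845135622335/72057594037927936 → NEW=0, ERR=9124352845135622335/72057594037927936
Output grid:
  Row 0: ##.##.  (2 black, running=2)
  Row 1: ###...  (3 black, running=5)
  Row 2: #..##.  (3 black, running=8)
  Row 3: #.##..  (3 black, running=11)
  Row 4: ...##.  (4 black, running=15)
  Row 5: .#.#..  (4 black, running=19)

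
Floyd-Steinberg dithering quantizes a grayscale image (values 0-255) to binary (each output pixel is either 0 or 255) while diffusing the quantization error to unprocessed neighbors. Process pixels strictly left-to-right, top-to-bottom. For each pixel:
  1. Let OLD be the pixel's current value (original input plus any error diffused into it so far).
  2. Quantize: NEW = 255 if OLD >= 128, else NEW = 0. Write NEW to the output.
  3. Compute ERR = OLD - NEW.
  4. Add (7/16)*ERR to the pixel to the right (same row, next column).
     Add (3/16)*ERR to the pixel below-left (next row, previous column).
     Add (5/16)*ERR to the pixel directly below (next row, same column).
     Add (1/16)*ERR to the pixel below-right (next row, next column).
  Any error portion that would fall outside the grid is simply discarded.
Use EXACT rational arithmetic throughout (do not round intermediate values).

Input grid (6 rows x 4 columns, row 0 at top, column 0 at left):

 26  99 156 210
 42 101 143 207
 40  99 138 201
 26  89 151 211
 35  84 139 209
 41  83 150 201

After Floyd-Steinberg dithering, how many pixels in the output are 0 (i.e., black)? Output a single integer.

(0,0): OLD=26 → NEW=0, ERR=26
(0,1): OLD=883/8 → NEW=0, ERR=883/8
(0,2): OLD=26149/128 → NEW=255, ERR=-6491/128
(0,3): OLD=384643/2048 → NEW=255, ERR=-137597/2048
(1,0): OLD=9065/128 → NEW=0, ERR=9065/128
(1,1): OLD=162399/1024 → NEW=255, ERR=-98721/1024
(1,2): OLD=2597707/32768 → NEW=0, ERR=2597707/32768
(1,3): OLD=114042109/524288 → NEW=255, ERR=-19651331/524288
(2,0): OLD=721797/16384 → NEW=0, ERR=721797/16384
(2,1): OLD=56328071/524288 → NEW=0, ERR=56328071/524288
(2,2): OLD=206280227/1048576 → NEW=255, ERR=-61106653/1048576
(2,3): OLD=2831087159/16777216 → NEW=255, ERR=-1447102921/16777216
(3,0): OLD=502575541/8388608 → NEW=0, ERR=502575541/8388608
(3,1): OLD=18872652651/134217728 → NEW=255, ERR=-15352867989/134217728
(3,2): OLD=157381213077/2147483648 → NEW=0, ERR=157381213077/2147483648
(3,3): OLD=7300280992403/34359738368 → NEW=255, ERR=-1461452291437/34359738368
(4,0): OLD=69309366993/2147483648 → NEW=0, ERR=69309366993/2147483648
(4,1): OLD=1371978565235/17179869184 → NEW=0, ERR=1371978565235/17179869184
(4,2): OLD=99899564010387/549755813888 → NEW=255, ERR=-40288168531053/549755813888
(4,3): OLD=1479739669156853/8796093022208 → NEW=255, ERR=-763264051506187/8796093022208
(5,0): OLD=18158304560129/274877906944 → NEW=0, ERR=18158304560129/274877906944
(5,1): OLD=1100687247479719/8796093022208 → NEW=0, ERR=1100687247479719/8796093022208
(5,2): OLD=750157542939211/4398046511104 → NEW=255, ERR=-371344317392309/4398046511104
(5,3): OLD=18628483761900819/140737488355328 → NEW=255, ERR=-17259575768707821/140737488355328
Output grid:
  Row 0: ..##  (2 black, running=2)
  Row 1: .#.#  (2 black, running=4)
  Row 2: ..##  (2 black, running=6)
  Row 3: .#.#  (2 black, running=8)
  Row 4: ..##  (2 black, running=10)
  Row 5: ..##  (2 black, running=12)

Answer: 12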